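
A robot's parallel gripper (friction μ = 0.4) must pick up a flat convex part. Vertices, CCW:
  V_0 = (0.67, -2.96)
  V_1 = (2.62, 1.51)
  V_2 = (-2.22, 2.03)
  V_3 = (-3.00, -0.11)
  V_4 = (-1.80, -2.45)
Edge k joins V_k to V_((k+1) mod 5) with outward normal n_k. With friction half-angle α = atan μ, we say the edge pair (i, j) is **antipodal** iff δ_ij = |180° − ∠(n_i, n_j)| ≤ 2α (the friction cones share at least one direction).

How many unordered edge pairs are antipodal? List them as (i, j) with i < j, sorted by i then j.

count = 2; pairs: (0,2), (1,4)

α = atan 0.4 = 21.80°;  2α = 43.60°
n_0 = (+0.9166, -0.3999)
n_1 = (+0.1068, +0.9943)
n_2 = (-0.9395, +0.3424)
n_3 = (-0.8898, -0.4563)
n_4 = (-0.2022, -0.9793)
  (0,1): δ = 72.56°  ·
  (0,2): δ = 3.54°  ✓
  (0,3): δ = 50.72°  ·
  (0,4): δ = 101.90°  ·
  (1,2): δ = 103.89°  ·
  (1,3): δ = 56.72°  ·
  (1,4): δ = 5.53°  ✓
  (2,3): δ = 132.82°  ·
  (2,4): δ = 81.64°  ·
  (3,4): δ = 128.82°  ·
antipodal pairs: 2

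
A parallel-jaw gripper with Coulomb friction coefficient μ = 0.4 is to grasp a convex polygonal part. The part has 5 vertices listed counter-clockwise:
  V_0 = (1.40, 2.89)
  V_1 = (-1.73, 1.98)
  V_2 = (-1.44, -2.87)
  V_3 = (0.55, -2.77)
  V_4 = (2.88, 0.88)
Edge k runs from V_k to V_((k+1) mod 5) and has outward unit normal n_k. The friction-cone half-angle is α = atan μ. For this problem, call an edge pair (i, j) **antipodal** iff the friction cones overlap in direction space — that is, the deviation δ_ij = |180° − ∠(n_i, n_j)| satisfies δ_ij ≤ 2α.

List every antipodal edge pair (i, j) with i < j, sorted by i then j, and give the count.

α = atan 0.4 = 21.80°;  2α = 43.60°
n_0 = (-0.2792, +0.9602)
n_1 = (-0.9982, -0.0597)
n_2 = (+0.0502, -0.9987)
n_3 = (+0.8429, -0.5381)
n_4 = (+0.8053, +0.5929)
  (0,1): δ = 102.79°  ·
  (0,2): δ = 13.33°  ✓
  (0,3): δ = 41.24°  ✓
  (0,4): δ = 110.15°  ·
  (1,2): δ = 90.55°  ·
  (1,3): δ = 35.97°  ✓
  (1,4): δ = 32.94°  ✓
  (2,3): δ = 125.43°  ·
  (2,4): δ = 56.51°  ·
  (3,4): δ = 111.08°  ·
antipodal pairs: 4

count = 4; pairs: (0,2), (0,3), (1,3), (1,4)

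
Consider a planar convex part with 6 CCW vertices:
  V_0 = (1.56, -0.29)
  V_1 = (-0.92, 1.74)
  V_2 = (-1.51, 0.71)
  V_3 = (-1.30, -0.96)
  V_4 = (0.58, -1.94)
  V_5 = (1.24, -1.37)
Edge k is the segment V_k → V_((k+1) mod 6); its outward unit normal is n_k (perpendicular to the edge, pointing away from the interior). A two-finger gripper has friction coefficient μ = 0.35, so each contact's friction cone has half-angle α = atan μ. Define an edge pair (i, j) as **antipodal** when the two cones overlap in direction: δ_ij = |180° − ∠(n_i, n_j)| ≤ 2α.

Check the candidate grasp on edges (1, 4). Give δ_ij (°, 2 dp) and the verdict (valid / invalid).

α = atan 0.35 = 19.29°;  2α = 38.58°
edge 1: e_1 = (-0.59, -1.03);  n_1 = (-0.8677, +0.4970)
edge 4: e_4 = (+0.66, +0.57);  n_4 = (+0.6536, -0.7568)
∠(n_1, n_4) = 160.62°
δ = |180° − 160.62°| = 19.38°
19.38° ≤ 2α = 38.58°  →  valid

δ = 19.38°, valid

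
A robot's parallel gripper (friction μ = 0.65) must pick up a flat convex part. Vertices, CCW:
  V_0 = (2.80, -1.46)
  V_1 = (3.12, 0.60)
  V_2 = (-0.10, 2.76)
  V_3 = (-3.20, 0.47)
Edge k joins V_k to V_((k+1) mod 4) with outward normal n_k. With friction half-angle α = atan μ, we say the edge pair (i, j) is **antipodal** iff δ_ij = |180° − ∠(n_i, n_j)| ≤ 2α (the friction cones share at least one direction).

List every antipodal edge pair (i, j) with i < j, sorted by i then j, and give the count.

α = atan 0.65 = 33.02°;  2α = 66.05°
n_0 = (+0.9881, -0.1535)
n_1 = (+0.5571, +0.8305)
n_2 = (-0.5942, +0.8043)
n_3 = (-0.3062, -0.9520)
  (0,1): δ = 115.02°  ·
  (0,2): δ = 44.72°  ✓
  (0,3): δ = 81.00°  ·
  (1,2): δ = 109.69°  ·
  (1,3): δ = 16.02°  ✓
  (2,3): δ = 54.28°  ✓
antipodal pairs: 3

count = 3; pairs: (0,2), (1,3), (2,3)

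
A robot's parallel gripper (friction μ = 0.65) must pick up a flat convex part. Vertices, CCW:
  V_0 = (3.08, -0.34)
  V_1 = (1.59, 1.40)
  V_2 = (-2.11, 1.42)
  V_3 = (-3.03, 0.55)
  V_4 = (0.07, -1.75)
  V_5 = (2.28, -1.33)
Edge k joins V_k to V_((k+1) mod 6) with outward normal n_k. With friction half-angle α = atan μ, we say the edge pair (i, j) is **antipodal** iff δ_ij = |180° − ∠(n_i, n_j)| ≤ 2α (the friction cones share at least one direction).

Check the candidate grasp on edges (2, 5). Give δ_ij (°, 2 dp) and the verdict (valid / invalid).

α = atan 0.65 = 33.02°;  2α = 66.05°
edge 2: e_2 = (-0.92, -0.87);  n_2 = (-0.6871, +0.7266)
edge 5: e_5 = (+0.80, +0.99);  n_5 = (+0.7778, -0.6285)
∠(n_2, n_5) = 172.34°
δ = |180° − 172.34°| = 7.66°
7.66° ≤ 2α = 66.05°  →  valid

δ = 7.66°, valid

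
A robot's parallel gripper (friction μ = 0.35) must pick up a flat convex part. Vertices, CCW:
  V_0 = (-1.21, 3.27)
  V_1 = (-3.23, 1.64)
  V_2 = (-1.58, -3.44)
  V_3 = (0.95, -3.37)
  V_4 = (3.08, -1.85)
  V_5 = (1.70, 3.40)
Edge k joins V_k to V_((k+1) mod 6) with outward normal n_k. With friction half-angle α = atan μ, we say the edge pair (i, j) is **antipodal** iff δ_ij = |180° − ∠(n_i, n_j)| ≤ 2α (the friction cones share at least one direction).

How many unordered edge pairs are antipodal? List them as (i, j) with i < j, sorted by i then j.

count = 5; pairs: (0,2), (0,3), (1,4), (2,5), (3,5)

α = atan 0.35 = 19.29°;  2α = 38.58°
n_0 = (-0.6280, +0.7782)
n_1 = (-0.9511, -0.3089)
n_2 = (+0.0277, -0.9996)
n_3 = (+0.5809, -0.8140)
n_4 = (+0.9671, +0.2542)
n_5 = (-0.0446, +0.9990)
  (0,1): δ = 110.91°  ·
  (0,2): δ = 37.32°  ✓
  (0,3): δ = 3.39°  ✓
  (0,4): δ = 65.83°  ·
  (0,5): δ = 143.66°  ·
  (1,2): δ = 106.41°  ·
  (1,3): δ = 72.48°  ·
  (1,4): δ = 3.27°  ✓
  (1,5): δ = 74.56°  ·
  (2,3): δ = 146.07°  ·
  (2,4): δ = 76.86°  ·
  (2,5): δ = 0.97°  ✓
  (3,4): δ = 110.78°  ·
  (3,5): δ = 32.95°  ✓
  (4,5): δ = 102.17°  ·
antipodal pairs: 5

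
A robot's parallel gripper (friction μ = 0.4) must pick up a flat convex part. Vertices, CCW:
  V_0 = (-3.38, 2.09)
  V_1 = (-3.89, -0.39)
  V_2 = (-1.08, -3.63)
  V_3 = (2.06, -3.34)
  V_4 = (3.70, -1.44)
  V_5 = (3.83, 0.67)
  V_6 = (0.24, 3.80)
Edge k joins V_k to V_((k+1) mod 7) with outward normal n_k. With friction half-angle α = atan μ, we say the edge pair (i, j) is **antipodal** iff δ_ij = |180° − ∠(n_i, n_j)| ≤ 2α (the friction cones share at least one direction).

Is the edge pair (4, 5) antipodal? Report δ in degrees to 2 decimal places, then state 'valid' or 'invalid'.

α = atan 0.4 = 21.80°;  2α = 43.60°
edge 4: e_4 = (+0.13, +2.11);  n_4 = (+0.9981, -0.0615)
edge 5: e_5 = (-3.59, +3.13);  n_5 = (+0.6572, +0.7537)
∠(n_4, n_5) = 52.44°
δ = |180° − 52.44°| = 127.56°
127.56° > 2α = 43.60°  →  invalid

δ = 127.56°, invalid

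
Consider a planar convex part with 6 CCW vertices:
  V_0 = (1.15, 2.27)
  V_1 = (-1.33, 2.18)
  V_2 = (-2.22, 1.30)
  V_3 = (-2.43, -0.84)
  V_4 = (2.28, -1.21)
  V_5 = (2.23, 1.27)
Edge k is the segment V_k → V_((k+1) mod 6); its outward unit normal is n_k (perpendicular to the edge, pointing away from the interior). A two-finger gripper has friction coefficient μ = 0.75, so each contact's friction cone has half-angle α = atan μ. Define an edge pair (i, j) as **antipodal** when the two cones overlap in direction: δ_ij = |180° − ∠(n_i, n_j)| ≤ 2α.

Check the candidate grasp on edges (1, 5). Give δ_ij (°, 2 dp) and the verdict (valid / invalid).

δ = 92.53°, invalid

α = atan 0.75 = 36.87°;  2α = 73.74°
edge 1: e_1 = (-0.89, -0.88);  n_1 = (-0.7031, +0.7111)
edge 5: e_5 = (-1.08, +1.00);  n_5 = (+0.6794, +0.7338)
∠(n_1, n_5) = 87.47°
δ = |180° − 87.47°| = 92.53°
92.53° > 2α = 73.74°  →  invalid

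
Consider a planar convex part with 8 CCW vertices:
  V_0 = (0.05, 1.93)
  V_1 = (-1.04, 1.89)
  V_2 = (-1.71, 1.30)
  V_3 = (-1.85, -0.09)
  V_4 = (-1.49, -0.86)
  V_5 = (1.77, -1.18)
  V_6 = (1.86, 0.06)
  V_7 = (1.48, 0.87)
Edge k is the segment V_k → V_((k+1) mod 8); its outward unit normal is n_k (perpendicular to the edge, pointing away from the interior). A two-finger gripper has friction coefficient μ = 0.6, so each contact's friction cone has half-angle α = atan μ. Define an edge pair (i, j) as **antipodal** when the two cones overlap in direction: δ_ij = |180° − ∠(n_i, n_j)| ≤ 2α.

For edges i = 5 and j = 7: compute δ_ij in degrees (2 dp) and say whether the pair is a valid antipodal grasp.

α = atan 0.6 = 30.96°;  2α = 61.93°
edge 5: e_5 = (+0.09, +1.24);  n_5 = (+0.9974, -0.0724)
edge 7: e_7 = (-1.43, +1.06);  n_7 = (+0.5955, +0.8034)
∠(n_5, n_7) = 57.60°
δ = |180° − 57.60°| = 122.40°
122.40° > 2α = 61.93°  →  invalid

δ = 122.40°, invalid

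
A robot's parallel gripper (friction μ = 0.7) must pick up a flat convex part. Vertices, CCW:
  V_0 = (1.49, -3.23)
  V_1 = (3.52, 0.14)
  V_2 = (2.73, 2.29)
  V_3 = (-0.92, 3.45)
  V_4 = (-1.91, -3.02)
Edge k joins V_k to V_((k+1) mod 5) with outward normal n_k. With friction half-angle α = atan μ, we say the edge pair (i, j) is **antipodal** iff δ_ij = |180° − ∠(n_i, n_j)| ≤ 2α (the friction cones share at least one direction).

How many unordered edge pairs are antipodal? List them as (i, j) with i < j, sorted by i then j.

α = atan 0.7 = 34.99°;  2α = 69.98°
n_0 = (+0.8566, -0.5160)
n_1 = (+0.9386, +0.3449)
n_2 = (+0.3029, +0.9530)
n_3 = (-0.9885, +0.1513)
n_4 = (-0.0616, -0.9981)
  (0,1): δ = 128.76°  ·
  (0,2): δ = 76.57°  ·
  (0,3): δ = 22.36°  ✓
  (0,4): δ = 117.53°  ·
  (1,2): δ = 127.81°  ·
  (1,3): δ = 28.88°  ✓
  (1,4): δ = 66.29°  ✓
  (2,3): δ = 81.07°  ·
  (2,4): δ = 14.10°  ✓
  (3,4): δ = 84.83°  ·
antipodal pairs: 4

count = 4; pairs: (0,3), (1,3), (1,4), (2,4)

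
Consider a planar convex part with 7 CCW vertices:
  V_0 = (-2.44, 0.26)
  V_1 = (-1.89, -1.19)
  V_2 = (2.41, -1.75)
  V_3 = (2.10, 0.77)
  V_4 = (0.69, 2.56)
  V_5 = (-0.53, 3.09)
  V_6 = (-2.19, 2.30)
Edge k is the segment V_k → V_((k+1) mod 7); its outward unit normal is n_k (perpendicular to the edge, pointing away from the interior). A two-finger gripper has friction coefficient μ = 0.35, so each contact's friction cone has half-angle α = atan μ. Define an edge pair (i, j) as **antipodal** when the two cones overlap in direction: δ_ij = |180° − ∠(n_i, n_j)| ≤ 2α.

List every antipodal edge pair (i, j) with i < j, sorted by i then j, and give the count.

count = 5; pairs: (0,2), (0,3), (1,4), (1,5), (2,6)

α = atan 0.35 = 19.29°;  2α = 38.58°
n_0 = (-0.9350, -0.3547)
n_1 = (-0.1291, -0.9916)
n_2 = (+0.9925, +0.1221)
n_3 = (+0.7856, +0.6188)
n_4 = (+0.3985, +0.9172)
n_5 = (-0.4297, +0.9030)
n_6 = (-0.9926, +0.1216)
  (0,1): δ = 118.19°  ·
  (0,2): δ = 13.76°  ✓
  (0,3): δ = 17.46°  ✓
  (0,4): δ = 45.75°  ·
  (0,5): δ = 94.68°  ·
  (0,6): δ = 152.24°  ·
  (1,2): δ = 75.57°  ·
  (1,3): δ = 44.35°  ·
  (1,4): δ = 16.06°  ✓
  (1,5): δ = 32.87°  ✓
  (1,6): δ = 90.43°  ·
  (2,3): δ = 148.79°  ·
  (2,4): δ = 120.49°  ·
  (2,5): δ = 71.56°  ·
  (2,6): δ = 14.00°  ✓
  (3,4): δ = 151.71°  ·
  (3,5): δ = 102.78°  ·
  (3,6): δ = 45.21°  ·
  (4,5): δ = 131.07°  ·
  (4,6): δ = 73.51°  ·
  (5,6): δ = 122.44°  ·
antipodal pairs: 5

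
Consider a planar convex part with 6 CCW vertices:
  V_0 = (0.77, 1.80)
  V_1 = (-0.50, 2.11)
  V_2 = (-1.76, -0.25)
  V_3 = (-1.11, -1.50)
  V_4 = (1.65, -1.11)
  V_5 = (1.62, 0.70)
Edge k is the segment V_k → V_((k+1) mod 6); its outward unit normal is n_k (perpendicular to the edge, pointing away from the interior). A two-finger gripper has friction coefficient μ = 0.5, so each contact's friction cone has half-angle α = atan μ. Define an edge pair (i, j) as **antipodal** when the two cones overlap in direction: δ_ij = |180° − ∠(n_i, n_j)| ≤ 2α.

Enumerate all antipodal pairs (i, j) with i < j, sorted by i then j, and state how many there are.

α = atan 0.5 = 26.57°;  2α = 53.13°
n_0 = (+0.2371, +0.9715)
n_1 = (-0.8821, +0.4710)
n_2 = (-0.8872, -0.4614)
n_3 = (+0.1399, -0.9902)
n_4 = (+0.9999, +0.0166)
n_5 = (+0.7913, +0.6114)
  (0,1): δ = 104.38°  ·
  (0,2): δ = 48.81°  ✓
  (0,3): δ = 21.76°  ✓
  (0,4): δ = 104.67°  ·
  (0,5): δ = 141.41°  ·
  (1,2): δ = 124.43°  ·
  (1,3): δ = 53.86°  ·
  (1,4): δ = 29.05°  ✓
  (1,5): δ = 65.79°  ·
  (2,3): δ = 109.43°  ·
  (2,4): δ = 26.52°  ✓
  (2,5): δ = 10.22°  ✓
  (3,4): δ = 97.09°  ·
  (3,5): δ = 60.35°  ·
  (4,5): δ = 143.26°  ·
antipodal pairs: 5

count = 5; pairs: (0,2), (0,3), (1,4), (2,4), (2,5)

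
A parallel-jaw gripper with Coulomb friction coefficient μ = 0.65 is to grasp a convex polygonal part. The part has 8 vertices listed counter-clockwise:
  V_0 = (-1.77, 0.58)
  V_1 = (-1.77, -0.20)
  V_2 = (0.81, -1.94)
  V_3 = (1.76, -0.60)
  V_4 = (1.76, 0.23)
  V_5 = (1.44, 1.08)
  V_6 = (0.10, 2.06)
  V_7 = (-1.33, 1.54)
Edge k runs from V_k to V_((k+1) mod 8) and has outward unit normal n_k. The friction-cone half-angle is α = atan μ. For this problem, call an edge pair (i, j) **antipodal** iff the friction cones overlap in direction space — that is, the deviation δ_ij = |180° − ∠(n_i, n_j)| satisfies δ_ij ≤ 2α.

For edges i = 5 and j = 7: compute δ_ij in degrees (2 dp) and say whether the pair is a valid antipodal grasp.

α = atan 0.65 = 33.02°;  2α = 66.05°
edge 5: e_5 = (-1.34, +0.98);  n_5 = (+0.5903, +0.8072)
edge 7: e_7 = (-0.44, -0.96);  n_7 = (-0.9091, +0.4167)
∠(n_5, n_7) = 101.56°
δ = |180° − 101.56°| = 78.44°
78.44° > 2α = 66.05°  →  invalid

δ = 78.44°, invalid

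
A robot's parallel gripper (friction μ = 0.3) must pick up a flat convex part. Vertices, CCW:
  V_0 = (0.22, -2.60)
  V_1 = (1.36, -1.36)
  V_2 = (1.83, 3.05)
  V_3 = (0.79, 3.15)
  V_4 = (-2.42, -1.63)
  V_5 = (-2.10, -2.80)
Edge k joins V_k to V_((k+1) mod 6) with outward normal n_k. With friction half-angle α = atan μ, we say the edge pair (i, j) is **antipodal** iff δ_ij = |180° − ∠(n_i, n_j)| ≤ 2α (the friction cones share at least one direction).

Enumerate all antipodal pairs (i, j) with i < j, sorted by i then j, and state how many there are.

α = atan 0.3 = 16.70°;  2α = 33.40°
n_0 = (+0.7362, -0.6768)
n_1 = (+0.9944, -0.1060)
n_2 = (+0.0957, +0.9954)
n_3 = (-0.8302, +0.5575)
n_4 = (-0.9646, -0.2638)
n_5 = (+0.0859, -0.9963)
  (0,1): δ = 143.49°  ·
  (0,2): δ = 52.90°  ·
  (0,3): δ = 8.71°  ✓
  (0,4): δ = 57.89°  ·
  (0,5): δ = 137.52°  ·
  (1,2): δ = 89.41°  ·
  (1,3): δ = 27.80°  ✓
  (1,4): δ = 21.38°  ✓
  (1,5): δ = 101.01°  ·
  (2,3): δ = 118.39°  ·
  (2,4): δ = 69.21°  ·
  (2,5): δ = 10.42°  ✓
  (3,4): δ = 130.82°  ·
  (3,5): δ = 51.19°  ·
  (4,5): δ = 100.37°  ·
antipodal pairs: 4

count = 4; pairs: (0,3), (1,3), (1,4), (2,5)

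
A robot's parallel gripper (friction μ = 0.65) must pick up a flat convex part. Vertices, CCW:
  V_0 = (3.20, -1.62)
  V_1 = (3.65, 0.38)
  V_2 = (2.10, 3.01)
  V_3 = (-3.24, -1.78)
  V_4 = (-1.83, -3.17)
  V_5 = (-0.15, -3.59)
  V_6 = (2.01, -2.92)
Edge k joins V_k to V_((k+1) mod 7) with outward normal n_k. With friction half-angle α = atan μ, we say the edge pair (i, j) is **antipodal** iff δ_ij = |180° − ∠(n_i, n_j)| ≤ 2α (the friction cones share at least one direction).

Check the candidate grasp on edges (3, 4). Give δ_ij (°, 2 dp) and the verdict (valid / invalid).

δ = 149.45°, invalid

α = atan 0.65 = 33.02°;  2α = 66.05°
edge 3: e_3 = (+1.41, -1.39);  n_3 = (-0.7020, -0.7121)
edge 4: e_4 = (+1.68, -0.42);  n_4 = (-0.2425, -0.9701)
∠(n_3, n_4) = 30.55°
δ = |180° − 30.55°| = 149.45°
149.45° > 2α = 66.05°  →  invalid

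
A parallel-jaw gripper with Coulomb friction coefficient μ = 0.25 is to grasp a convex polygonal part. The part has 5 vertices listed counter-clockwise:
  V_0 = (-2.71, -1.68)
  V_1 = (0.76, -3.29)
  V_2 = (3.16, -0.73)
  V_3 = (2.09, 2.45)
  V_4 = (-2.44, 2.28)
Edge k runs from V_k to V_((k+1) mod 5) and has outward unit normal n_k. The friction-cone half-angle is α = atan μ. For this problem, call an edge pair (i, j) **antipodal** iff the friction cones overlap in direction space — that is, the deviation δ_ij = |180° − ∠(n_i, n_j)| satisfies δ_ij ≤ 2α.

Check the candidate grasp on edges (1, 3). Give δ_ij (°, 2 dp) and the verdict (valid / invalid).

δ = 44.70°, invalid

α = atan 0.25 = 14.04°;  2α = 28.07°
edge 1: e_1 = (+2.40, +2.56);  n_1 = (+0.7295, -0.6839)
edge 3: e_3 = (-4.53, -0.17);  n_3 = (-0.0375, +0.9993)
∠(n_1, n_3) = 135.30°
δ = |180° − 135.30°| = 44.70°
44.70° > 2α = 28.07°  →  invalid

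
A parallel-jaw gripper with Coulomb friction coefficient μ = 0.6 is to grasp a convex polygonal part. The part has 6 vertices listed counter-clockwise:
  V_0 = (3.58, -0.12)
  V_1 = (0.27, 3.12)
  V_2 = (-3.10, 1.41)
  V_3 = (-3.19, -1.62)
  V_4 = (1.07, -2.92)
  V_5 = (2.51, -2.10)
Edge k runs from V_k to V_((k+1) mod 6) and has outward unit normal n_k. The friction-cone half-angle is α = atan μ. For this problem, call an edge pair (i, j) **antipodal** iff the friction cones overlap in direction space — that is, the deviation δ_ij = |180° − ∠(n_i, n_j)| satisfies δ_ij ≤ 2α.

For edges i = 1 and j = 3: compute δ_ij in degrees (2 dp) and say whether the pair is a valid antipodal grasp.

α = atan 0.6 = 30.96°;  2α = 61.93°
edge 1: e_1 = (-3.37, -1.71);  n_1 = (-0.4525, +0.8918)
edge 3: e_3 = (+4.26, -1.30);  n_3 = (-0.2919, -0.9565)
∠(n_1, n_3) = 136.13°
δ = |180° − 136.13°| = 43.87°
43.87° ≤ 2α = 61.93°  →  valid

δ = 43.87°, valid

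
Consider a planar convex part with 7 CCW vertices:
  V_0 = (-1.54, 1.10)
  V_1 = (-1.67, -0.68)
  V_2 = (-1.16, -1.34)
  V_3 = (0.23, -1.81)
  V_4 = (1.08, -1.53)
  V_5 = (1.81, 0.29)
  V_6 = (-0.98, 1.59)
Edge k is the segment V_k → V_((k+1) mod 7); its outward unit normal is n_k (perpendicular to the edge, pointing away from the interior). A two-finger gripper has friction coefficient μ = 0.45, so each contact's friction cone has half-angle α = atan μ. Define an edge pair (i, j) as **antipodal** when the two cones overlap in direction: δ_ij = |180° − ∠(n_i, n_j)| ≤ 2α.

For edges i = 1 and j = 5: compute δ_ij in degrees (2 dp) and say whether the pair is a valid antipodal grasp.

δ = 27.32°, valid

α = atan 0.45 = 24.23°;  2α = 48.46°
edge 1: e_1 = (+0.51, -0.66);  n_1 = (-0.7913, -0.6114)
edge 5: e_5 = (-2.79, +1.30);  n_5 = (+0.4224, +0.9064)
∠(n_1, n_5) = 152.68°
δ = |180° − 152.68°| = 27.32°
27.32° ≤ 2α = 48.46°  →  valid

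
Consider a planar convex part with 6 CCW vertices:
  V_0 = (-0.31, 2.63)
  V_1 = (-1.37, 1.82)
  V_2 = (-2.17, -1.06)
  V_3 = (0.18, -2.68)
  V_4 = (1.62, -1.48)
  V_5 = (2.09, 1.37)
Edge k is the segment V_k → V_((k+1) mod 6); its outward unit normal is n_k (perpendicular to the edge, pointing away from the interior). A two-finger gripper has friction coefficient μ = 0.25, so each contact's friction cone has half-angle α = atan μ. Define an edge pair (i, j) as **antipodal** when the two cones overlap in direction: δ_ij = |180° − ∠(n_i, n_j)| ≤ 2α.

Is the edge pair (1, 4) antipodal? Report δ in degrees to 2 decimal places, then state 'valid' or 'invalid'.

α = atan 0.25 = 14.04°;  2α = 28.07°
edge 1: e_1 = (-0.80, -2.88);  n_1 = (-0.9635, +0.2676)
edge 4: e_4 = (+0.47, +2.85);  n_4 = (+0.9867, -0.1627)
∠(n_1, n_4) = 173.84°
δ = |180° − 173.84°| = 6.16°
6.16° ≤ 2α = 28.07°  →  valid

δ = 6.16°, valid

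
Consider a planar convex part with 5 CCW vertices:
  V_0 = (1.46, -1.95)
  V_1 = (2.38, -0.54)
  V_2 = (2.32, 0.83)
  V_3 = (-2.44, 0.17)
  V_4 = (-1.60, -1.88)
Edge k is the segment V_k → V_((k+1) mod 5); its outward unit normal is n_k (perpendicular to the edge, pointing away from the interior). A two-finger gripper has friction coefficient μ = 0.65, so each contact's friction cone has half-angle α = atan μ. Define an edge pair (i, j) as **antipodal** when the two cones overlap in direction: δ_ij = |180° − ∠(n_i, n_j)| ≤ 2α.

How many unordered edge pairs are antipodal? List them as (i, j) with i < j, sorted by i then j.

count = 4; pairs: (0,2), (0,3), (1,3), (2,4)

α = atan 0.65 = 33.02°;  2α = 66.05°
n_0 = (+0.8375, -0.5464)
n_1 = (+0.9990, +0.0438)
n_2 = (-0.1373, +0.9905)
n_3 = (-0.9253, -0.3792)
n_4 = (-0.0229, -0.9997)
  (0,1): δ = 144.37°  ·
  (0,2): δ = 48.98°  ✓
  (0,3): δ = 55.41°  ✓
  (0,4): δ = 121.81°  ·
  (1,2): δ = 84.61°  ·
  (1,3): δ = 19.77°  ✓
  (1,4): δ = 86.18°  ·
  (2,3): δ = 75.61°  ·
  (2,4): δ = 9.20°  ✓
  (3,4): δ = 113.59°  ·
antipodal pairs: 4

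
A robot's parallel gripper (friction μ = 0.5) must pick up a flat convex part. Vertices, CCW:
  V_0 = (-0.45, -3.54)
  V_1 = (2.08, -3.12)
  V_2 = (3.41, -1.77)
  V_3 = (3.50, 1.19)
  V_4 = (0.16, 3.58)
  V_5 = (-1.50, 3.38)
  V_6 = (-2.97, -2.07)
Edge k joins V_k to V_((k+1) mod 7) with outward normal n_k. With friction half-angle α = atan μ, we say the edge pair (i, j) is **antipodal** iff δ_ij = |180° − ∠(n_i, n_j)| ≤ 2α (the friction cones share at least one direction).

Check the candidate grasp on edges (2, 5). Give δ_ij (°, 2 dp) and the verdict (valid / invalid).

α = atan 0.5 = 26.57°;  2α = 53.13°
edge 2: e_2 = (+0.09, +2.96);  n_2 = (+0.9995, -0.0304)
edge 5: e_5 = (-1.47, -5.45);  n_5 = (-0.9655, +0.2604)
∠(n_2, n_5) = 166.65°
δ = |180° − 166.65°| = 13.35°
13.35° ≤ 2α = 53.13°  →  valid

δ = 13.35°, valid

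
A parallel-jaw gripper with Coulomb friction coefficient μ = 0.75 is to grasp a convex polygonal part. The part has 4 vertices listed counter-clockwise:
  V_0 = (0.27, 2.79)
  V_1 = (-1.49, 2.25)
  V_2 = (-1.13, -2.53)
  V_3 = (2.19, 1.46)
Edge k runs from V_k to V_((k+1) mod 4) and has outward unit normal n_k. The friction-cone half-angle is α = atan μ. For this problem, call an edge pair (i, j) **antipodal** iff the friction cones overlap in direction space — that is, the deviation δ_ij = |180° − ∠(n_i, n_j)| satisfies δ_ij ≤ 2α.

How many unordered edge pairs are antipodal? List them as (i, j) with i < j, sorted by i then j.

count = 3; pairs: (0,2), (1,2), (1,3)

α = atan 0.75 = 36.87°;  2α = 73.74°
n_0 = (-0.2933, +0.9560)
n_1 = (-0.9972, -0.0751)
n_2 = (+0.7687, -0.6396)
n_3 = (+0.5694, +0.8220)
  (0,1): δ = 102.75°  ·
  (0,2): δ = 33.18°  ✓
  (0,3): δ = 128.23°  ·
  (1,2): δ = 44.07°  ✓
  (1,3): δ = 50.98°  ✓
  (2,3): δ = 84.95°  ·
antipodal pairs: 3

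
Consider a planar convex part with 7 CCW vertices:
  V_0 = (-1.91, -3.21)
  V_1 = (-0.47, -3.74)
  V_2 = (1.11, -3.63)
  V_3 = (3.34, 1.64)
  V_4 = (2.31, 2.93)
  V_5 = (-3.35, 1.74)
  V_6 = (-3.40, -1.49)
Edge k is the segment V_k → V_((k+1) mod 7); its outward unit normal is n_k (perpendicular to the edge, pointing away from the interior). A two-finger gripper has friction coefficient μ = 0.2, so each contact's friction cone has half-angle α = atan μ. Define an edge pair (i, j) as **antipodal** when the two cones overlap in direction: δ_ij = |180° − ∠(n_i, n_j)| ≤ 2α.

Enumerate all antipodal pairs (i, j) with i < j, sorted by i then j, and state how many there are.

α = atan 0.2 = 11.31°;  2α = 22.62°
n_0 = (-0.3454, -0.9385)
n_1 = (+0.0695, -0.9976)
n_2 = (+0.9209, -0.3897)
n_3 = (+0.7815, +0.6240)
n_4 = (-0.2057, +0.9786)
n_5 = (-0.9999, +0.0155)
n_6 = (-0.7558, -0.6548)
  (0,1): δ = 155.81°  ·
  (0,2): δ = 92.73°  ·
  (0,3): δ = 31.19°  ·
  (0,4): δ = 32.08°  ·
  (0,5): δ = 109.32°  ·
  (0,6): δ = 151.11°  ·
  (1,2): δ = 116.92°  ·
  (1,3): δ = 55.38°  ·
  (1,4): δ = 7.89°  ✓
  (1,5): δ = 85.13°  ·
  (1,6): δ = 126.92°  ·
  (2,3): δ = 118.46°  ·
  (2,4): δ = 55.19°  ·
  (2,5): δ = 22.05°  ✓
  (2,6): δ = 63.84°  ·
  (3,4): δ = 116.73°  ·
  (3,5): δ = 39.49°  ·
  (3,6): δ = 2.30°  ✓
  (4,5): δ = 102.76°  ·
  (4,6): δ = 60.97°  ·
  (5,6): δ = 138.21°  ·
antipodal pairs: 3

count = 3; pairs: (1,4), (2,5), (3,6)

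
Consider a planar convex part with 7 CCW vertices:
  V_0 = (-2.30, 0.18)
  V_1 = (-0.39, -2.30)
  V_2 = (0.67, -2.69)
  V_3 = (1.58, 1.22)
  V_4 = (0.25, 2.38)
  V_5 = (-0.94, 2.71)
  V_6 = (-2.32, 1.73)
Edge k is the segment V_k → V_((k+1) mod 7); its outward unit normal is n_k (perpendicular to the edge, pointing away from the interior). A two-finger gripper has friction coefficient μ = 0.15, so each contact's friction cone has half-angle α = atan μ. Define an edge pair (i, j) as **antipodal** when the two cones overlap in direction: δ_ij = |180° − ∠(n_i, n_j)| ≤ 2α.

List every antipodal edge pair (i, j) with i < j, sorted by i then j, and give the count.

count = 3; pairs: (0,3), (1,4), (2,6)

α = atan 0.15 = 8.53°;  2α = 17.06°
n_0 = (-0.7923, -0.6102)
n_1 = (-0.3453, -0.9385)
n_2 = (+0.9740, -0.2267)
n_3 = (+0.6573, +0.7536)
n_4 = (+0.2672, +0.9636)
n_5 = (-0.5790, +0.8153)
n_6 = (-0.9999, -0.0129)
  (0,1): δ = 147.80°  ·
  (0,2): δ = 50.70°  ·
  (0,3): δ = 11.30°  ✓
  (0,4): δ = 36.90°  ·
  (0,5): δ = 87.78°  ·
  (0,6): δ = 143.14°  ·
  (1,2): δ = 82.90°  ·
  (1,3): δ = 20.89°  ·
  (1,4): δ = 4.70°  ✓
  (1,5): δ = 55.58°  ·
  (1,6): δ = 110.94°  ·
  (2,3): δ = 117.99°  ·
  (2,4): δ = 92.40°  ·
  (2,5): δ = 41.52°  ·
  (2,6): δ = 13.84°  ✓
  (3,4): δ = 154.40°  ·
  (3,5): δ = 103.53°  ·
  (3,6): δ = 48.17°  ·
  (4,5): δ = 129.12°  ·
  (4,6): δ = 73.76°  ·
  (5,6): δ = 124.64°  ·
antipodal pairs: 3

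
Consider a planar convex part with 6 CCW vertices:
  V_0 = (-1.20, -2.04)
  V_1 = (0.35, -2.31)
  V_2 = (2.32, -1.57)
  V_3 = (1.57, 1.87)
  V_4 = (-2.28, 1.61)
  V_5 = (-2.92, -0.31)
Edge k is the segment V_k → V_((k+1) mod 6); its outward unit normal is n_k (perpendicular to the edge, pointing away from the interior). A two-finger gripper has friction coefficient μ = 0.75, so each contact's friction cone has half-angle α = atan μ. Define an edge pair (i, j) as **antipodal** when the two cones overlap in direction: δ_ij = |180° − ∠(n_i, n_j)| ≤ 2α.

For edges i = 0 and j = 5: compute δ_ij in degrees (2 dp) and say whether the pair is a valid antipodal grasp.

α = atan 0.75 = 36.87°;  2α = 73.74°
edge 0: e_0 = (+1.55, -0.27);  n_0 = (-0.1716, -0.9852)
edge 5: e_5 = (+1.72, -1.73);  n_5 = (-0.7092, -0.7051)
∠(n_0, n_5) = 35.28°
δ = |180° − 35.28°| = 144.72°
144.72° > 2α = 73.74°  →  invalid

δ = 144.72°, invalid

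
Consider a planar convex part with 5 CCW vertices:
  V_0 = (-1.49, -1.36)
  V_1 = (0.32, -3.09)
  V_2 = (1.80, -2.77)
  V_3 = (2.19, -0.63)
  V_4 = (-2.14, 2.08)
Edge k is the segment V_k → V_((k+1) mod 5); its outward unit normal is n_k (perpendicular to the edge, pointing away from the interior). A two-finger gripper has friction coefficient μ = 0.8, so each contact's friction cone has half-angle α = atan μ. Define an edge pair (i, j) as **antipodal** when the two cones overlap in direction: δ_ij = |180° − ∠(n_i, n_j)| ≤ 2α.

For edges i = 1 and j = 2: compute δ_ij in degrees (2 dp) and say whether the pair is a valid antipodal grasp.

δ = 112.53°, invalid

α = atan 0.8 = 38.66°;  2α = 77.32°
edge 1: e_1 = (+1.48, +0.32);  n_1 = (+0.2113, -0.9774)
edge 2: e_2 = (+0.39, +2.14);  n_2 = (+0.9838, -0.1793)
∠(n_1, n_2) = 67.47°
δ = |180° − 67.47°| = 112.53°
112.53° > 2α = 77.32°  →  invalid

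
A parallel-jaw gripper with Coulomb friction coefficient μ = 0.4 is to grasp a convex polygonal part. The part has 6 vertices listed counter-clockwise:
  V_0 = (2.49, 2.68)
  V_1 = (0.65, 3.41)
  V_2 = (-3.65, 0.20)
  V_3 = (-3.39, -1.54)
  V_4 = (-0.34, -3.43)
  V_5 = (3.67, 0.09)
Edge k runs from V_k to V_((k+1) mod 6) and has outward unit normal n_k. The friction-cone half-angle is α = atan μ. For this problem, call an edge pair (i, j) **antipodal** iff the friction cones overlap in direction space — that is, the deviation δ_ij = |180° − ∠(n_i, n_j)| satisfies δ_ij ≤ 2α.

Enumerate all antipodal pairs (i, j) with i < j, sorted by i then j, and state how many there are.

α = atan 0.4 = 21.80°;  2α = 43.60°
n_0 = (+0.3688, +0.9295)
n_1 = (-0.5982, +0.8013)
n_2 = (-0.9890, -0.1478)
n_3 = (-0.5267, -0.8500)
n_4 = (+0.6597, -0.7515)
n_5 = (+0.9100, +0.4146)
  (0,1): δ = 121.62°  ·
  (0,2): δ = 59.86°  ·
  (0,3): δ = 10.15°  ✓
  (0,4): δ = 62.92°  ·
  (0,5): δ = 136.13°  ·
  (1,2): δ = 118.24°  ·
  (1,3): δ = 68.53°  ·
  (1,4): δ = 4.54°  ✓
  (1,5): δ = 77.75°  ·
  (2,3): δ = 130.28°  ·
  (2,4): δ = 57.22°  ·
  (2,5): δ = 16.00°  ✓
  (3,4): δ = 106.94°  ·
  (3,5): δ = 33.72°  ✓
  (4,5): δ = 106.78°  ·
antipodal pairs: 4

count = 4; pairs: (0,3), (1,4), (2,5), (3,5)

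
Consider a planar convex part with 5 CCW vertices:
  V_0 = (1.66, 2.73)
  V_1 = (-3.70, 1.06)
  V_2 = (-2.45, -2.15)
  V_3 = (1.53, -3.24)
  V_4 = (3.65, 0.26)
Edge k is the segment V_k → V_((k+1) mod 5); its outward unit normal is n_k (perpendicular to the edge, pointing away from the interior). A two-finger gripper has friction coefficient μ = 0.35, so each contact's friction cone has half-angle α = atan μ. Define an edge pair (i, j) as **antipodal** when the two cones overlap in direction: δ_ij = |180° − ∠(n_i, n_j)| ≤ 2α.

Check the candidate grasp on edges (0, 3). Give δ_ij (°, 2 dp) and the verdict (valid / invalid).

α = atan 0.35 = 19.29°;  2α = 38.58°
edge 0: e_0 = (-5.36, -1.67);  n_0 = (-0.2975, +0.9547)
edge 3: e_3 = (+2.12, +3.50);  n_3 = (+0.8553, -0.5181)
∠(n_0, n_3) = 138.51°
δ = |180° − 138.51°| = 41.49°
41.49° > 2α = 38.58°  →  invalid

δ = 41.49°, invalid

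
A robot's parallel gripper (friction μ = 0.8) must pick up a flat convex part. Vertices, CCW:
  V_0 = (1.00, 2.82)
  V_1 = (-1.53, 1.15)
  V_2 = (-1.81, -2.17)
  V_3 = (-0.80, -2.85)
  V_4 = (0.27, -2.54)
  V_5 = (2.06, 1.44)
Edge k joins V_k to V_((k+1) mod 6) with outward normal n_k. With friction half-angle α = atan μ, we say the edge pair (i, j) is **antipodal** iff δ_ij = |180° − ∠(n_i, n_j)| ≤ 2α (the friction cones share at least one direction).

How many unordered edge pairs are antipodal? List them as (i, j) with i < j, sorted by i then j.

α = atan 0.8 = 38.66°;  2α = 77.32°
n_0 = (-0.5509, +0.8346)
n_1 = (-0.9965, +0.0840)
n_2 = (-0.5585, -0.8295)
n_3 = (+0.2783, -0.9605)
n_4 = (+0.9120, -0.4102)
n_5 = (+0.7931, +0.6092)
  (0,1): δ = 128.25°  ·
  (0,2): δ = 67.38°  ✓
  (0,3): δ = 17.27°  ✓
  (0,4): δ = 32.36°  ✓
  (0,5): δ = 94.10°  ·
  (1,2): δ = 119.13°  ·
  (1,3): δ = 69.02°  ✓
  (1,4): δ = 19.40°  ✓
  (1,5): δ = 42.35°  ✓
  (2,3): δ = 129.89°  ·
  (2,4): δ = 80.26°  ·
  (2,5): δ = 18.52°  ✓
  (3,4): δ = 130.37°  ·
  (3,5): δ = 68.63°  ✓
  (4,5): δ = 118.26°  ·
antipodal pairs: 8

count = 8; pairs: (0,2), (0,3), (0,4), (1,3), (1,4), (1,5), (2,5), (3,5)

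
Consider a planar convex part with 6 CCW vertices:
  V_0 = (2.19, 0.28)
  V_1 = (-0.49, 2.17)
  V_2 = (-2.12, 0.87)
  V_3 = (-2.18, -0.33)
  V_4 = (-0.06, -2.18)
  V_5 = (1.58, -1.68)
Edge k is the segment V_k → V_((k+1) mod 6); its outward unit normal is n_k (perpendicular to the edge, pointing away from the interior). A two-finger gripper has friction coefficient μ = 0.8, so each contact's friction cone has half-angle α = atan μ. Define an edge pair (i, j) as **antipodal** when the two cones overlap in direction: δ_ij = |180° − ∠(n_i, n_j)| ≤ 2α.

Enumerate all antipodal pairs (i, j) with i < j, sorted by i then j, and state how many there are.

count = 8; pairs: (0,2), (0,3), (0,4), (1,4), (1,5), (2,4), (2,5), (3,5)

α = atan 0.8 = 38.66°;  2α = 77.32°
n_0 = (+0.5763, +0.8172)
n_1 = (-0.6235, +0.7818)
n_2 = (-0.9988, +0.0499)
n_3 = (-0.6575, -0.7535)
n_4 = (+0.2916, -0.9565)
n_5 = (+0.9548, -0.2972)
  (0,1): δ = 106.23°  ·
  (0,2): δ = 57.67°  ✓
  (0,3): δ = 5.92°  ✓
  (0,4): δ = 52.15°  ✓
  (0,5): δ = 107.90°  ·
  (1,2): δ = 131.44°  ·
  (1,3): δ = 79.68°  ·
  (1,4): δ = 21.62°  ✓
  (1,5): δ = 34.14°  ✓
  (2,3): δ = 128.25°  ·
  (2,4): δ = 70.18°  ✓
  (2,5): δ = 14.43°  ✓
  (3,4): δ = 121.94°  ·
  (3,5): δ = 66.18°  ✓
  (4,5): δ = 124.24°  ·
antipodal pairs: 8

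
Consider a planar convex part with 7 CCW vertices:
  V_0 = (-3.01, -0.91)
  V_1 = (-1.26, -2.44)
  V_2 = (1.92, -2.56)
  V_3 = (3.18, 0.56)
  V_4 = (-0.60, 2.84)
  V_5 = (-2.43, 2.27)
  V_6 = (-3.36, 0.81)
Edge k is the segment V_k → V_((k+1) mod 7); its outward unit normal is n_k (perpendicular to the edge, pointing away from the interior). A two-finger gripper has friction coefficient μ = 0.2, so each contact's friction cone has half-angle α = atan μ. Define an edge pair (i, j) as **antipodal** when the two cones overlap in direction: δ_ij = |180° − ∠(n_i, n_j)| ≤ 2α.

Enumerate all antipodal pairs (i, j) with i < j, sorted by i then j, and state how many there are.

α = atan 0.2 = 11.31°;  2α = 22.62°
n_0 = (-0.6582, -0.7528)
n_1 = (-0.0377, -0.9993)
n_2 = (+0.9272, -0.3745)
n_3 = (+0.5165, +0.8563)
n_4 = (-0.2974, +0.9548)
n_5 = (-0.8434, +0.5372)
n_6 = (-0.9799, -0.1994)
  (0,1): δ = 141.00°  ·
  (0,2): δ = 70.83°  ·
  (0,3): δ = 10.07°  ✓
  (0,4): δ = 58.46°  ·
  (0,5): δ = 98.67°  ·
  (0,6): δ = 142.66°  ·
  (1,2): δ = 109.83°  ·
  (1,3): δ = 28.94°  ·
  (1,4): δ = 19.46°  ✓
  (1,5): δ = 59.66°  ·
  (1,6): δ = 103.66°  ·
  (2,3): δ = 99.11°  ·
  (2,4): δ = 50.71°  ·
  (2,5): δ = 10.51°  ✓
  (2,6): δ = 33.49°  ·
  (3,4): δ = 131.60°  ·
  (3,5): δ = 91.40°  ·
  (3,6): δ = 47.40°  ·
  (4,5): δ = 139.80°  ·
  (4,6): δ = 95.80°  ·
  (5,6): δ = 136.00°  ·
antipodal pairs: 3

count = 3; pairs: (0,3), (1,4), (2,5)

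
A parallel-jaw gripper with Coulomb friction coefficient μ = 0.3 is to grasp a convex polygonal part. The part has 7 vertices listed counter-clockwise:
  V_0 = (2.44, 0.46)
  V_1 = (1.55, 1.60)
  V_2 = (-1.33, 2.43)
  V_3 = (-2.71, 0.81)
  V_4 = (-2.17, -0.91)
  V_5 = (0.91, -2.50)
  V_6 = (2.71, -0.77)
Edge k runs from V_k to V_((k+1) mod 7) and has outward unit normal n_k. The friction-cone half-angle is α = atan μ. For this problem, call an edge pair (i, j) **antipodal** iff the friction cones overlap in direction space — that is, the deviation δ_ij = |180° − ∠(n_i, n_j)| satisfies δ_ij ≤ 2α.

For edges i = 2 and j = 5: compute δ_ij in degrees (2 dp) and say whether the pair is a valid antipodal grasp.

α = atan 0.3 = 16.70°;  2α = 33.40°
edge 2: e_2 = (-1.38, -1.62);  n_2 = (-0.7612, +0.6485)
edge 5: e_5 = (+1.80, +1.73);  n_5 = (+0.6929, -0.7210)
∠(n_2, n_5) = 174.29°
δ = |180° − 174.29°| = 5.71°
5.71° ≤ 2α = 33.40°  →  valid

δ = 5.71°, valid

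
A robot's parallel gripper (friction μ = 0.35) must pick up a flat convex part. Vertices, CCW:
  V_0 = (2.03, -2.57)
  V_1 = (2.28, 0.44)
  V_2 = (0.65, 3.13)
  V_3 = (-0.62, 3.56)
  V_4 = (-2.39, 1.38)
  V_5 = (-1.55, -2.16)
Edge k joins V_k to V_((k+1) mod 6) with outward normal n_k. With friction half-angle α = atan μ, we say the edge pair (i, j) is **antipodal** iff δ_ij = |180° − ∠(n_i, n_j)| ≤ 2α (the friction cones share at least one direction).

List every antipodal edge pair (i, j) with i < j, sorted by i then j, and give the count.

count = 4; pairs: (0,3), (0,4), (1,4), (2,5)

α = atan 0.35 = 19.29°;  2α = 38.58°
n_0 = (+0.9966, -0.0828)
n_1 = (+0.8552, +0.5182)
n_2 = (+0.3207, +0.9472)
n_3 = (-0.7763, +0.6303)
n_4 = (-0.9730, -0.2309)
n_5 = (-0.1138, -0.9935)
  (0,1): δ = 144.04°  ·
  (0,2): δ = 103.96°  ·
  (0,3): δ = 34.33°  ✓
  (0,4): δ = 18.10°  ✓
  (0,5): δ = 88.21°  ·
  (1,2): δ = 139.92°  ·
  (1,3): δ = 70.29°  ·
  (1,4): δ = 17.86°  ✓
  (1,5): δ = 52.25°  ·
  (2,3): δ = 110.37°  ·
  (2,4): δ = 57.95°  ·
  (2,5): δ = 12.17°  ✓
  (3,4): δ = 127.58°  ·
  (3,5): δ = 57.46°  ·
  (4,5): δ = 109.88°  ·
antipodal pairs: 4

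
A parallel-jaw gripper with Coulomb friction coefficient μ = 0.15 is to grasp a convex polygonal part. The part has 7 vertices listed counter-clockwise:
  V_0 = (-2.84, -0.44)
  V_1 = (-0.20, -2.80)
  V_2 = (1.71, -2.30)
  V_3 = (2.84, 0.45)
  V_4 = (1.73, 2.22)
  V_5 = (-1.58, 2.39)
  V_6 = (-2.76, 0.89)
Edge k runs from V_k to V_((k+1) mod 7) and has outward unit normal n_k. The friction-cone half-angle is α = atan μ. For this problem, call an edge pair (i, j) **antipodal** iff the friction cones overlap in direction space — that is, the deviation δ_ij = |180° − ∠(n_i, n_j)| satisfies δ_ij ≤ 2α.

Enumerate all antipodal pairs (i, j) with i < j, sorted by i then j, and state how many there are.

α = atan 0.15 = 8.53°;  2α = 17.06°
n_0 = (-0.6665, -0.7455)
n_1 = (+0.2532, -0.9674)
n_2 = (+0.9250, -0.3801)
n_3 = (+0.8472, +0.5313)
n_4 = (+0.0513, +0.9987)
n_5 = (-0.7860, +0.6183)
n_6 = (-0.9982, +0.0600)
  (0,1): δ = 123.54°  ·
  (0,2): δ = 70.54°  ·
  (0,3): δ = 16.11°  ✓
  (0,4): δ = 38.85°  ·
  (0,5): δ = 93.60°  ·
  (0,6): δ = 128.35°  ·
  (1,2): δ = 127.01°  ·
  (1,3): δ = 72.58°  ·
  (1,4): δ = 17.61°  ·
  (1,5): δ = 37.14°  ·
  (1,6): δ = 71.89°  ·
  (2,3): δ = 125.57°  ·
  (2,4): δ = 70.60°  ·
  (2,5): δ = 15.85°  ✓
  (2,6): δ = 18.90°  ·
  (3,4): δ = 125.03°  ·
  (3,5): δ = 70.28°  ·
  (3,6): δ = 35.53°  ·
  (4,5): δ = 125.25°  ·
  (4,6): δ = 90.50°  ·
  (5,6): δ = 145.25°  ·
antipodal pairs: 2

count = 2; pairs: (0,3), (2,5)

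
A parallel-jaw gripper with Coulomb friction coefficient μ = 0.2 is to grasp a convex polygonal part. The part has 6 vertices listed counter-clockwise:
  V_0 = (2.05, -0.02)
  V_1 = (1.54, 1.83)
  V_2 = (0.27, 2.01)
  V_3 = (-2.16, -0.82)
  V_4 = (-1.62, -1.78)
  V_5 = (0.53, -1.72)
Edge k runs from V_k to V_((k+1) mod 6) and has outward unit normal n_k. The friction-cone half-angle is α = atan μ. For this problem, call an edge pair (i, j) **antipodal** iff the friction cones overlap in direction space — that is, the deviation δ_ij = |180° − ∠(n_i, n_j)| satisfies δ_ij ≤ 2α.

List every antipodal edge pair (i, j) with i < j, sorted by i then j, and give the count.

count = 3; pairs: (0,3), (1,4), (2,5)

α = atan 0.2 = 11.31°;  2α = 22.62°
n_0 = (+0.9640, +0.2658)
n_1 = (+0.1403, +0.9901)
n_2 = (-0.7587, +0.6515)
n_3 = (-0.8716, -0.4903)
n_4 = (+0.0279, -0.9996)
n_5 = (+0.7455, -0.6665)
  (0,1): δ = 113.48°  ·
  (0,2): δ = 56.06°  ·
  (0,3): δ = 13.95°  ✓
  (0,4): δ = 76.19°  ·
  (0,5): δ = 122.79°  ·
  (1,2): δ = 122.58°  ·
  (1,3): δ = 52.58°  ·
  (1,4): δ = 9.67°  ✓
  (1,5): δ = 56.27°  ·
  (2,3): δ = 109.99°  ·
  (2,4): δ = 47.75°  ·
  (2,5): δ = 1.15°  ✓
  (3,4): δ = 117.76°  ·
  (3,5): δ = 71.16°  ·
  (4,5): δ = 133.40°  ·
antipodal pairs: 3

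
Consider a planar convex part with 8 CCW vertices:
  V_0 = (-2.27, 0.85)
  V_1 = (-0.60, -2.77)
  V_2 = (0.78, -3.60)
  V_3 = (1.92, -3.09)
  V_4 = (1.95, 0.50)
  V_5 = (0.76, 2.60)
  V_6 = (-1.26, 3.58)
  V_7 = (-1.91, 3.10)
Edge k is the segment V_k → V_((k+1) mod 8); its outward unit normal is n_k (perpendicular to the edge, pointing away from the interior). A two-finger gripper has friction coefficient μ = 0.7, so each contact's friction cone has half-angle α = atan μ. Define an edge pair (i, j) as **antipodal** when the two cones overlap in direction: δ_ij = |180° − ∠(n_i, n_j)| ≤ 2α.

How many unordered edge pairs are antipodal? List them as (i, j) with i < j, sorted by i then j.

α = atan 0.7 = 34.99°;  2α = 69.98°
n_0 = (-0.9080, -0.4189)
n_1 = (-0.5154, -0.8569)
n_2 = (+0.4084, -0.9128)
n_3 = (+1.0000, -0.0084)
n_4 = (+0.8700, +0.4930)
n_5 = (+0.4365, +0.8997)
n_6 = (-0.5940, +0.8044)
n_7 = (-0.9874, +0.1580)
  (0,1): δ = 145.79°  ·
  (0,2): δ = 90.66°  ·
  (0,3): δ = 25.24°  ✓
  (0,4): δ = 4.77°  ✓
  (0,5): δ = 39.35°  ✓
  (0,6): δ = 101.68°  ·
  (0,7): δ = 146.14°  ·
  (1,2): δ = 124.87°  ·
  (1,3): δ = 59.45°  ✓
  (1,4): δ = 29.44°  ✓
  (1,5): δ = 5.14°  ✓
  (1,6): δ = 67.47°  ✓
  (1,7): δ = 111.93°  ·
  (2,3): δ = 114.58°  ·
  (2,4): δ = 84.56°  ·
  (2,5): δ = 49.98°  ✓
  (2,6): δ = 12.34°  ✓
  (2,7): δ = 56.81°  ✓
  (3,4): δ = 149.98°  ·
  (3,5): δ = 115.40°  ·
  (3,6): δ = 53.08°  ✓
  (3,7): δ = 8.61°  ✓
  (4,5): δ = 145.42°  ·
  (4,6): δ = 83.09°  ·
  (4,7): δ = 38.63°  ✓
  (5,6): δ = 117.68°  ·
  (5,7): δ = 73.21°  ·
  (6,7): δ = 135.53°  ·
antipodal pairs: 13

count = 13; pairs: (0,3), (0,4), (0,5), (1,3), (1,4), (1,5), (1,6), (2,5), (2,6), (2,7), (3,6), (3,7), (4,7)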